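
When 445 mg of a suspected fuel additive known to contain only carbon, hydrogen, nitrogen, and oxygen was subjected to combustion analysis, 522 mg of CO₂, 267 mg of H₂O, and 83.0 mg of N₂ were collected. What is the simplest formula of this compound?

mol C = 0.522 g CO₂ ÷ 44.009 g/mol = 0.01186 mol
mol H = 2 × 0.267 g H₂O ÷ 18.015 g/mol = 0.02964 mol
mol N = 2 × 0.0830 g N₂ ÷ 28.014 g/mol = 0.005926 mol
mass O = 0.445 − (0.1425 + 0.02988 + 0.08300) = 0.1897 g → mol O = 0.1897 ÷ 15.999 = 0.01185 mol
Divide by the smallest (0.005926 mol): C 2.002, H 5.002, N 1.000, O 2.001

C2H5NO2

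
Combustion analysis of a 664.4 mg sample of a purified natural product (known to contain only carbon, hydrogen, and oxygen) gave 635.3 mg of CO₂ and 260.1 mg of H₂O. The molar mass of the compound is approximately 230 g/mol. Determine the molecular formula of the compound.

C5H10O10

mol C = 0.6353 g CO₂ ÷ 44.009 g/mol = 0.014436 mol
mol H = 2 × 0.2601 g H₂O ÷ 18.015 g/mol = 0.028876 mol
mass O = 0.6644 − (0.17339 + 0.029107) = 0.46191 g → mol O = 0.46191 ÷ 15.999 = 0.028871 mol
Divide by the smallest (0.014436 mol): C 1.000, H 2.000, O 2.000
Empirical formula: CH2O2
Empirical-formula mass = 46.02 g/mol; 230 ÷ 46.02 ≈ 5, so the molecular formula is C5H10O10.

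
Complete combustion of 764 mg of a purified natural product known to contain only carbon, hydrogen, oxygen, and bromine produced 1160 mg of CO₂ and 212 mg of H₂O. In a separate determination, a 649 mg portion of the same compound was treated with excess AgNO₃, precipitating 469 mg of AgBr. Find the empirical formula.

C9H8BrO4

mol C = 1.16 g CO₂ ÷ 44.009 g/mol = 0.02636 mol
mol H = 2 × 0.212 g H₂O ÷ 18.015 g/mol = 0.02354 mol
From the AgBr data: mol Br per gram of compound = (0.469 ÷ 187.772) ÷ 0.649 = 0.003849 mol/g, so in the 0.764 g combustion sample mol Br = 0.002940 mol
mass O = 0.764 − (0.3166 + 0.02372 + 0.2349) = 0.1887 g → mol O = 0.1887 ÷ 15.999 = 0.01180 mol
Divide by the smallest (0.002940 mol): C 8.964, H 8.005, Br 1.000, O 4.012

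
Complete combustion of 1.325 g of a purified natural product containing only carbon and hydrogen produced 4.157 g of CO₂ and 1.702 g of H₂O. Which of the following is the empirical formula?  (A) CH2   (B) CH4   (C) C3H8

mol C = 4.157 g CO₂ ÷ 44.009 g/mol = 0.094458 mol
mol H = 2 × 1.702 g H₂O ÷ 18.015 g/mol = 0.18895 mol
Divide by the smallest (0.094458 mol): C 1.000, H 2.000

(A) CH2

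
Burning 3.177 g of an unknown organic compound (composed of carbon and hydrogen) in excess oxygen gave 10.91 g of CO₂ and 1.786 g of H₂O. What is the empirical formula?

C5H4

mol C = 10.91 g CO₂ ÷ 44.009 g/mol = 0.24790 mol
mol H = 2 × 1.786 g H₂O ÷ 18.015 g/mol = 0.19828 mol
Divide by the smallest (0.19828 mol): C 1.250, H 1.000
Multiplying each by 4 gives whole numbers: C 5.00, H 4.00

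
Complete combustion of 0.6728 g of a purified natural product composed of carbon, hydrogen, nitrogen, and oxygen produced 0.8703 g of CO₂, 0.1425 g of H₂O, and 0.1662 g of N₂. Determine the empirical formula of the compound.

mol C = 0.8703 g CO₂ ÷ 44.009 g/mol = 0.019776 mol
mol H = 2 × 0.1425 g H₂O ÷ 18.015 g/mol = 0.015820 mol
mol N = 2 × 0.1662 g N₂ ÷ 28.014 g/mol = 0.011865 mol
mass O = 0.6728 − (0.23752 + 0.015947 + 0.16620) = 0.25313 g → mol O = 0.25313 ÷ 15.999 = 0.015822 mol
Divide by the smallest (0.011865 mol): C 1.667, H 1.333, N 1.000, O 1.333
Multiplying each by 3 gives whole numbers: C 5.00, H 4.00, N 3.00, O 4.00

C5H4N3O4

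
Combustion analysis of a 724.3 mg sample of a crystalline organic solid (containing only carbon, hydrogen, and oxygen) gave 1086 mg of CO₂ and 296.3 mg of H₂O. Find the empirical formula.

C3H4O3

mol C = 1.086 g CO₂ ÷ 44.009 g/mol = 0.024677 mol
mol H = 2 × 0.2963 g H₂O ÷ 18.015 g/mol = 0.032895 mol
mass O = 0.7243 − (0.29639 + 0.033158) = 0.39475 g → mol O = 0.39475 ÷ 15.999 = 0.024673 mol
Divide by the smallest (0.024673 mol): C 1.000, H 1.333, O 1.000
Multiplying each by 3 gives whole numbers: C 3.00, H 4.00, O 3.00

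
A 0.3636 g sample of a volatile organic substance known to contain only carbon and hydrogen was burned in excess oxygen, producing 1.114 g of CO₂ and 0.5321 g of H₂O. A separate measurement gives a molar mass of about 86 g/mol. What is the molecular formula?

mol C = 1.114 g CO₂ ÷ 44.009 g/mol = 0.025313 mol
mol H = 2 × 0.5321 g H₂O ÷ 18.015 g/mol = 0.059073 mol
Divide by the smallest (0.025313 mol): C 1.000, H 2.334
Multiplying each by 3 gives whole numbers: C 3.00, H 7.00
Empirical formula: C3H7
Empirical-formula mass = 43.09 g/mol; 86 ÷ 43.09 ≈ 2, so the molecular formula is C6H14.

C6H14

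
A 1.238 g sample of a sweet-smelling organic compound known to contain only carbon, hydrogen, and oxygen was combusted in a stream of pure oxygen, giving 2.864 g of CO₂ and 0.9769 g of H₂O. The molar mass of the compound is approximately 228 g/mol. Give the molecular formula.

C12H20O4

mol C = 2.864 g CO₂ ÷ 44.009 g/mol = 0.065078 mol
mol H = 2 × 0.9769 g H₂O ÷ 18.015 g/mol = 0.10845 mol
mass O = 1.238 − (0.78165 + 0.10932) = 0.34703 g → mol O = 0.34703 ÷ 15.999 = 0.021691 mol
Divide by the smallest (0.021691 mol): C 3.000, H 5.000, O 1.000
Empirical formula: C3H5O
Empirical-formula mass = 57.07 g/mol; 228 ÷ 57.07 ≈ 4, so the molecular formula is C12H20O4.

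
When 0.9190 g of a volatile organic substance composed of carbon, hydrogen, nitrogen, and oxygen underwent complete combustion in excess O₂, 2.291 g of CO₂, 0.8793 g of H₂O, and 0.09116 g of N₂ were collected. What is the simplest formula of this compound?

mol C = 2.291 g CO₂ ÷ 44.009 g/mol = 0.052058 mol
mol H = 2 × 0.8793 g H₂O ÷ 18.015 g/mol = 0.097619 mol
mol N = 2 × 0.09116 g N₂ ÷ 28.014 g/mol = 0.0065082 mol
mass O = 0.9190 − (0.62526 + 0.098400 + 0.091160) = 0.10418 g → mol O = 0.10418 ÷ 15.999 = 0.0065115 mol
Divide by the smallest (0.0065082 mol): C 7.999, H 14.999, N 1.000, O 1.001

C8H15NO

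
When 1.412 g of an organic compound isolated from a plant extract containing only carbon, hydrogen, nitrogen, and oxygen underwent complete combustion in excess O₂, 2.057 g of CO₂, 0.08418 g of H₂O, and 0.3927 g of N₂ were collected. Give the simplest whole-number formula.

mol C = 2.057 g CO₂ ÷ 44.009 g/mol = 0.046740 mol
mol H = 2 × 0.08418 g H₂O ÷ 18.015 g/mol = 0.0093455 mol
mol N = 2 × 0.3927 g N₂ ÷ 28.014 g/mol = 0.028036 mol
mass O = 1.412 − (0.56140 + 0.0094203 + 0.39270) = 0.44848 g → mol O = 0.44848 ÷ 15.999 = 0.028032 mol
Divide by the smallest (0.0093455 mol): C 5.001, H 1.000, N 3.000, O 2.999

C5HN3O3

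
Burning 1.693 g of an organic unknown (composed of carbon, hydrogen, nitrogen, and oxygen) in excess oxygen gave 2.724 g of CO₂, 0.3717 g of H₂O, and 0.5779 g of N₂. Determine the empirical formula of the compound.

mol C = 2.724 g CO₂ ÷ 44.009 g/mol = 0.061896 mol
mol H = 2 × 0.3717 g H₂O ÷ 18.015 g/mol = 0.041266 mol
mol N = 2 × 0.5779 g N₂ ÷ 28.014 g/mol = 0.041258 mol
mass O = 1.693 − (0.74344 + 0.041596 + 0.57790) = 0.33007 g → mol O = 0.33007 ÷ 15.999 = 0.020630 mol
Divide by the smallest (0.020630 mol): C 3.000, H 2.000, N 2.000, O 1.000

C3H2N2O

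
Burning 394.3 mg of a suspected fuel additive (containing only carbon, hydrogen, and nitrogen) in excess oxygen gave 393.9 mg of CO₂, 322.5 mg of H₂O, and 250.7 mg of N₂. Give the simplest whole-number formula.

CH4N2

mol C = 0.3939 g CO₂ ÷ 44.009 g/mol = 0.0089504 mol
mol H = 2 × 0.3225 g H₂O ÷ 18.015 g/mol = 0.035803 mol
mol N = 2 × 0.2507 g N₂ ÷ 28.014 g/mol = 0.017898 mol
Divide by the smallest (0.0089504 mol): C 1.000, H 4.000, N 2.000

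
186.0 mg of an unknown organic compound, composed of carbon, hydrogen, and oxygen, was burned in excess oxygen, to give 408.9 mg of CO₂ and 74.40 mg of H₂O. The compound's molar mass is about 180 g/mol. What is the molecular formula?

C9H8O4

mol C = 0.4089 g CO₂ ÷ 44.009 g/mol = 0.0092913 mol
mol H = 2 × 0.07440 g H₂O ÷ 18.015 g/mol = 0.0082598 mol
mass O = 0.1860 − (0.11160 + 0.0083259) = 0.066077 g → mol O = 0.066077 ÷ 15.999 = 0.0041300 mol
Divide by the smallest (0.0041300 mol): C 2.250, H 2.000, O 1.000
Multiplying each by 4 gives whole numbers: C 9.00, H 8.00, O 4.00
Empirical formula: C9H8O4
Empirical-formula mass = 180.16 g/mol; 180 ÷ 180.16 ≈ 1, so the molecular formula is C9H8O4.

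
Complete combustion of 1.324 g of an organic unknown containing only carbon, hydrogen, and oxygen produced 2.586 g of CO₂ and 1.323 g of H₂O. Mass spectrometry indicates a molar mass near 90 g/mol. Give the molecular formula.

C4H10O2

mol C = 2.586 g CO₂ ÷ 44.009 g/mol = 0.058761 mol
mol H = 2 × 1.323 g H₂O ÷ 18.015 g/mol = 0.14688 mol
mass O = 1.324 − (0.70577 + 0.14805) = 0.47017 g → mol O = 0.47017 ÷ 15.999 = 0.029388 mol
Divide by the smallest (0.029388 mol): C 2.000, H 4.998, O 1.000
Empirical formula: C2H5O
Empirical-formula mass = 45.06 g/mol; 90 ÷ 45.06 ≈ 2, so the molecular formula is C4H10O2.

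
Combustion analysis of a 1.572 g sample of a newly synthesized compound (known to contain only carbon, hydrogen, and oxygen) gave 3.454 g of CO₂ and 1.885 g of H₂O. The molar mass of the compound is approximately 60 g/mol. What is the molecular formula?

C3H8O

mol C = 3.454 g CO₂ ÷ 44.009 g/mol = 0.078484 mol
mol H = 2 × 1.885 g H₂O ÷ 18.015 g/mol = 0.20927 mol
mass O = 1.572 − (0.94267 + 0.21094) = 0.41839 g → mol O = 0.41839 ÷ 15.999 = 0.026151 mol
Divide by the smallest (0.026151 mol): C 3.001, H 8.002, O 1.000
Empirical formula: C3H8O
Empirical-formula mass = 60.10 g/mol; 60 ÷ 60.10 ≈ 1, so the molecular formula is C3H8O.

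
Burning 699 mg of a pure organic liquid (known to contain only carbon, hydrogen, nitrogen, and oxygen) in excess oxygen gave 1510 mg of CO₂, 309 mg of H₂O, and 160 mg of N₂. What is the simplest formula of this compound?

C6H6N2O

mol C = 1.51 g CO₂ ÷ 44.009 g/mol = 0.03431 mol
mol H = 2 × 0.309 g H₂O ÷ 18.015 g/mol = 0.03430 mol
mol N = 2 × 0.160 g N₂ ÷ 28.014 g/mol = 0.01142 mol
mass O = 0.699 − (0.4121 + 0.03458 + 0.1600) = 0.09231 g → mol O = 0.09231 ÷ 15.999 = 0.005770 mol
Divide by the smallest (0.005770 mol): C 5.947, H 5.946, N 1.980, O 1.000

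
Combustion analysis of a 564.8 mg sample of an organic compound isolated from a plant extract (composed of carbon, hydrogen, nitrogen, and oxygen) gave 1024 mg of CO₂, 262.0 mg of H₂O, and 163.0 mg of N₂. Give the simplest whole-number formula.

C4H5N2O

mol C = 1.024 g CO₂ ÷ 44.009 g/mol = 0.023268 mol
mol H = 2 × 0.2620 g H₂O ÷ 18.015 g/mol = 0.029087 mol
mol N = 2 × 0.1630 g N₂ ÷ 28.014 g/mol = 0.011637 mol
mass O = 0.5648 − (0.27947 + 0.029320 + 0.16300) = 0.093009 g → mol O = 0.093009 ÷ 15.999 = 0.0058134 mol
Divide by the smallest (0.0058134 mol): C 4.002, H 5.003, N 2.002, O 1.000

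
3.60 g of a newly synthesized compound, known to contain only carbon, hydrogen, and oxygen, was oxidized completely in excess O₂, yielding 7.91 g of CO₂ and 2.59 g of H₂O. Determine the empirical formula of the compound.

C5H8O2

mol C = 7.91 g CO₂ ÷ 44.009 g/mol = 0.1797 mol
mol H = 2 × 2.59 g H₂O ÷ 18.015 g/mol = 0.2875 mol
mass O = 3.60 − (2.159 + 0.2898) = 1.151 g → mol O = 1.151 ÷ 15.999 = 0.07196 mol
Divide by the smallest (0.07196 mol): C 2.498, H 3.996, O 1.000
Multiplying each by 2 gives whole numbers: C 5.00, H 7.99, O 2.00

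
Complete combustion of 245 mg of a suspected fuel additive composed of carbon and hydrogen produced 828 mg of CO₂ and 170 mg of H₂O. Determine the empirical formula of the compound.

mol C = 0.828 g CO₂ ÷ 44.009 g/mol = 0.01881 mol
mol H = 2 × 0.170 g H₂O ÷ 18.015 g/mol = 0.01887 mol
Divide by the smallest (0.01881 mol): C 1.000, H 1.003

CH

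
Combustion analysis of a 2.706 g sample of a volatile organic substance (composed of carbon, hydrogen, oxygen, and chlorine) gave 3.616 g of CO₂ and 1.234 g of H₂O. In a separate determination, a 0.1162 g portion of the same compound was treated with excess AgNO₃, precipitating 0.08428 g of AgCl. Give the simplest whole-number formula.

C6H10ClO5

mol C = 3.616 g CO₂ ÷ 44.009 g/mol = 0.082165 mol
mol H = 2 × 1.234 g H₂O ÷ 18.015 g/mol = 0.13700 mol
From the AgCl data: mol Cl per gram of compound = (0.08428 ÷ 143.318) ÷ 0.1162 = 0.0050608 mol/g, so in the 2.706 g combustion sample mol Cl = 0.013694 mol
mass O = 2.706 − (0.98688 + 0.13809 + 0.48547) = 1.0956 g → mol O = 1.0956 ÷ 15.999 = 0.068476 mol
Divide by the smallest (0.013694 mol): C 6.000, H 10.004, Cl 1.000, O 5.000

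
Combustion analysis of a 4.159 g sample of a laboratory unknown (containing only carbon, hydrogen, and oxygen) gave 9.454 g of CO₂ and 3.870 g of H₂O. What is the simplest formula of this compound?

mol C = 9.454 g CO₂ ÷ 44.009 g/mol = 0.21482 mol
mol H = 2 × 3.870 g H₂O ÷ 18.015 g/mol = 0.42964 mol
mass O = 4.159 − (2.5802 + 0.43308) = 1.1457 g → mol O = 1.1457 ÷ 15.999 = 0.071612 mol
Divide by the smallest (0.071612 mol): C 3.000, H 6.000, O 1.000

C3H6O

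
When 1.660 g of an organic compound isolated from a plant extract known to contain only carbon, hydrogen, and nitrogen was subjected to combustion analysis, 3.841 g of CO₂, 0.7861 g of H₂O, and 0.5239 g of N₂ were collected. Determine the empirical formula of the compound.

mol C = 3.841 g CO₂ ÷ 44.009 g/mol = 0.087278 mol
mol H = 2 × 0.7861 g H₂O ÷ 18.015 g/mol = 0.087272 mol
mol N = 2 × 0.5239 g N₂ ÷ 28.014 g/mol = 0.037403 mol
Divide by the smallest (0.037403 mol): C 2.333, H 2.333, N 1.000
Multiplying each by 3 gives whole numbers: C 7.00, H 7.00, N 3.00

C7H7N3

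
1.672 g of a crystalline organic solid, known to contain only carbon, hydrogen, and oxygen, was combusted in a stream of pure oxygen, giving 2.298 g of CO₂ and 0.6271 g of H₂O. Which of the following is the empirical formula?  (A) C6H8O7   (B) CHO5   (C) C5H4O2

(A) C6H8O7

mol C = 2.298 g CO₂ ÷ 44.009 g/mol = 0.052217 mol
mol H = 2 × 0.6271 g H₂O ÷ 18.015 g/mol = 0.069620 mol
mass O = 1.672 − (0.62717 + 0.070177) = 0.97465 g → mol O = 0.97465 ÷ 15.999 = 0.060919 mol
Divide by the smallest (0.052217 mol): C 1.000, H 1.333, O 1.167
Multiplying each by 6 gives whole numbers: C 6.00, H 8.00, O 7.00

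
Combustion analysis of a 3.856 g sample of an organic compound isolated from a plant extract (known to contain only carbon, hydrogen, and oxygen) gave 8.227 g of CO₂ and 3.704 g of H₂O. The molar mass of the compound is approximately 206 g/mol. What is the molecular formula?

mol C = 8.227 g CO₂ ÷ 44.009 g/mol = 0.18694 mol
mol H = 2 × 3.704 g H₂O ÷ 18.015 g/mol = 0.41121 mol
mass O = 3.856 − (2.2453 + 0.41450) = 1.1962 g → mol O = 1.1962 ÷ 15.999 = 0.074765 mol
Divide by the smallest (0.074765 mol): C 2.500, H 5.500, O 1.000
Multiplying each by 2 gives whole numbers: C 5.00, H 11.00, O 2.00
Empirical formula: C5H11O2
Empirical-formula mass = 103.14 g/mol; 206 ÷ 103.14 ≈ 2, so the molecular formula is C10H22O4.

C10H22O4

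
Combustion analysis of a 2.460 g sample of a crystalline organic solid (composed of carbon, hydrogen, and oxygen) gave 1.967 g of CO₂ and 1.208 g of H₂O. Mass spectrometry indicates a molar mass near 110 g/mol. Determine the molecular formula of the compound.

mol C = 1.967 g CO₂ ÷ 44.009 g/mol = 0.044695 mol
mol H = 2 × 1.208 g H₂O ÷ 18.015 g/mol = 0.13411 mol
mass O = 2.460 − (0.53684 + 0.13518) = 1.7880 g → mol O = 1.7880 ÷ 15.999 = 0.11176 mol
Divide by the smallest (0.044695 mol): C 1.000, H 3.001, O 2.500
Multiplying each by 2 gives whole numbers: C 2.00, H 6.00, O 5.00
Empirical formula: C2H6O5
Empirical-formula mass = 110.06 g/mol; 110 ÷ 110.06 ≈ 1, so the molecular formula is C2H6O5.

C2H6O5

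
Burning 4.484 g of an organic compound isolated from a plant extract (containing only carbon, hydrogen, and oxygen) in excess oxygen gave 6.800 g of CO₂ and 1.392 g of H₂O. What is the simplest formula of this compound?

mol C = 6.800 g CO₂ ÷ 44.009 g/mol = 0.15451 mol
mol H = 2 × 1.392 g H₂O ÷ 18.015 g/mol = 0.15454 mol
mass O = 4.484 − (1.8559 + 0.15577) = 2.4724 g → mol O = 2.4724 ÷ 15.999 = 0.15453 mol
Divide by the smallest (0.15451 mol): C 1.000, H 1.000, O 1.000

CHO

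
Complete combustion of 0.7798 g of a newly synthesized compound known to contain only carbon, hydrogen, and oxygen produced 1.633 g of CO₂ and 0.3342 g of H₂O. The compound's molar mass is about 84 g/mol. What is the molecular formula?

mol C = 1.633 g CO₂ ÷ 44.009 g/mol = 0.037106 mol
mol H = 2 × 0.3342 g H₂O ÷ 18.015 g/mol = 0.037102 mol
mass O = 0.7798 − (0.44568 + 0.037399) = 0.29672 g → mol O = 0.29672 ÷ 15.999 = 0.018546 mol
Divide by the smallest (0.018546 mol): C 2.001, H 2.001, O 1.000
Empirical formula: C2H2O
Empirical-formula mass = 42.04 g/mol; 84 ÷ 42.04 ≈ 2, so the molecular formula is C4H4O2.

C4H4O2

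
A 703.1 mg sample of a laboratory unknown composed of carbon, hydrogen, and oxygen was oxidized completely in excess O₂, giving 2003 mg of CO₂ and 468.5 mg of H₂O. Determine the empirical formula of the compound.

mol C = 2.003 g CO₂ ÷ 44.009 g/mol = 0.045513 mol
mol H = 2 × 0.4685 g H₂O ÷ 18.015 g/mol = 0.052012 mol
mass O = 0.7031 − (0.54666 + 0.052428) = 0.10401 g → mol O = 0.10401 ÷ 15.999 = 0.0065010 mol
Divide by the smallest (0.0065010 mol): C 7.001, H 8.001, O 1.000

C7H8O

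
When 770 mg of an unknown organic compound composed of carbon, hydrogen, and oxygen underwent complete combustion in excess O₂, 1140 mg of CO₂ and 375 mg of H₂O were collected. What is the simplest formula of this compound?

C5H8O5

mol C = 1.14 g CO₂ ÷ 44.009 g/mol = 0.02590 mol
mol H = 2 × 0.375 g H₂O ÷ 18.015 g/mol = 0.04163 mol
mass O = 0.770 − (0.3111 + 0.04197) = 0.4169 g → mol O = 0.4169 ÷ 15.999 = 0.02606 mol
Divide by the smallest (0.02590 mol): C 1.000, H 1.607, O 1.006
Multiplying each by 5 gives whole numbers: C 5.00, H 8.04, O 5.03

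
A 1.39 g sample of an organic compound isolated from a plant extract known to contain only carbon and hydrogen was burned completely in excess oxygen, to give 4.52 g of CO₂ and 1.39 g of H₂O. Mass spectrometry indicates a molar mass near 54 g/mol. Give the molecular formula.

mol C = 4.52 g CO₂ ÷ 44.009 g/mol = 0.1027 mol
mol H = 2 × 1.39 g H₂O ÷ 18.015 g/mol = 0.1543 mol
Divide by the smallest (0.1027 mol): C 1.000, H 1.502
Multiplying each by 2 gives whole numbers: C 2.00, H 3.00
Empirical formula: C2H3
Empirical-formula mass = 27.05 g/mol; 54 ÷ 27.05 ≈ 2, so the molecular formula is C4H6.

C4H6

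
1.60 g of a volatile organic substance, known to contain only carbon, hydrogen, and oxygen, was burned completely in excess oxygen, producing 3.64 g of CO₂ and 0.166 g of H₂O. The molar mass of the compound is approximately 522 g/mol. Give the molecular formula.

C27H6O12

mol C = 3.64 g CO₂ ÷ 44.009 g/mol = 0.08271 mol
mol H = 2 × 0.166 g H₂O ÷ 18.015 g/mol = 0.01843 mol
mass O = 1.60 − (0.9934 + 0.01858) = 0.5880 g → mol O = 0.5880 ÷ 15.999 = 0.03675 mol
Divide by the smallest (0.01843 mol): C 4.488, H 1.000, O 1.994
Multiplying each by 2 gives whole numbers: C 8.98, H 2.00, O 3.99
Empirical formula: C9H2O4
Empirical-formula mass = 174.11 g/mol; 522 ÷ 174.11 ≈ 3, so the molecular formula is C27H6O12.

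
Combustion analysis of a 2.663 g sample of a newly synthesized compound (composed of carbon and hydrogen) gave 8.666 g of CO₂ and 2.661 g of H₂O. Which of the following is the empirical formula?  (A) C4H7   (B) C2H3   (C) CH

(B) C2H3

mol C = 8.666 g CO₂ ÷ 44.009 g/mol = 0.19691 mol
mol H = 2 × 2.661 g H₂O ÷ 18.015 g/mol = 0.29542 mol
Divide by the smallest (0.19691 mol): C 1.000, H 1.500
Multiplying each by 2 gives whole numbers: C 2.00, H 3.00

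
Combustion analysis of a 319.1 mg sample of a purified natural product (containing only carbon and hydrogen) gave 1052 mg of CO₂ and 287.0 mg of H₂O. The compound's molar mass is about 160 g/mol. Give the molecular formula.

C12H16

mol C = 1.052 g CO₂ ÷ 44.009 g/mol = 0.023904 mol
mol H = 2 × 0.2870 g H₂O ÷ 18.015 g/mol = 0.031862 mol
Divide by the smallest (0.023904 mol): C 1.000, H 1.333
Multiplying each by 3 gives whole numbers: C 3.00, H 4.00
Empirical formula: C3H4
Empirical-formula mass = 40.06 g/mol; 160 ÷ 40.06 ≈ 4, so the molecular formula is C12H16.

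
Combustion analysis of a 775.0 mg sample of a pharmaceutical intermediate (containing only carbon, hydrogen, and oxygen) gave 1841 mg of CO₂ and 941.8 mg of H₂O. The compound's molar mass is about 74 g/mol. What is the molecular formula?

C4H10O

mol C = 1.841 g CO₂ ÷ 44.009 g/mol = 0.041832 mol
mol H = 2 × 0.9418 g H₂O ÷ 18.015 g/mol = 0.10456 mol
mass O = 0.7750 − (0.50245 + 0.10539) = 0.16716 g → mol O = 0.16716 ÷ 15.999 = 0.010448 mol
Divide by the smallest (0.010448 mol): C 4.004, H 10.007, O 1.000
Empirical formula: C4H10O
Empirical-formula mass = 74.12 g/mol; 74 ÷ 74.12 ≈ 1, so the molecular formula is C4H10O.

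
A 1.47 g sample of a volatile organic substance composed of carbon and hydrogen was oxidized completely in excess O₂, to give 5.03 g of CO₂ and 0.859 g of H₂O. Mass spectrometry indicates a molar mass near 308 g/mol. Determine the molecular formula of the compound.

C24H20

mol C = 5.03 g CO₂ ÷ 44.009 g/mol = 0.1143 mol
mol H = 2 × 0.859 g H₂O ÷ 18.015 g/mol = 0.09536 mol
Divide by the smallest (0.09536 mol): C 1.198, H 1.000
Multiplying each by 5 gives whole numbers: C 5.99, H 5.00
Empirical formula: C6H5
Empirical-formula mass = 77.11 g/mol; 308 ÷ 77.11 ≈ 4, so the molecular formula is C24H20.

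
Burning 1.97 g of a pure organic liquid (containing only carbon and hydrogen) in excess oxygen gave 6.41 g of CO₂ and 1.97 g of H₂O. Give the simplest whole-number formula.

mol C = 6.41 g CO₂ ÷ 44.009 g/mol = 0.1457 mol
mol H = 2 × 1.97 g H₂O ÷ 18.015 g/mol = 0.2187 mol
Divide by the smallest (0.1457 mol): C 1.000, H 1.502
Multiplying each by 2 gives whole numbers: C 2.00, H 3.00

C2H3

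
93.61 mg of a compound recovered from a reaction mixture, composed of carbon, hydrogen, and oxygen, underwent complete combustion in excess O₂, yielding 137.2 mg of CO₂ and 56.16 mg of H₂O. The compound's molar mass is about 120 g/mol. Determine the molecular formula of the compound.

C4H8O4

mol C = 0.1372 g CO₂ ÷ 44.009 g/mol = 0.0031175 mol
mol H = 2 × 0.05616 g H₂O ÷ 18.015 g/mol = 0.0062348 mol
mass O = 0.09361 − (0.037445 + 0.0062847) = 0.049880 g → mol O = 0.049880 ÷ 15.999 = 0.0031177 mol
Divide by the smallest (0.0031175 mol): C 1.000, H 2.000, O 1.000
Empirical formula: CH2O
Empirical-formula mass = 30.03 g/mol; 120 ÷ 30.03 ≈ 4, so the molecular formula is C4H8O4.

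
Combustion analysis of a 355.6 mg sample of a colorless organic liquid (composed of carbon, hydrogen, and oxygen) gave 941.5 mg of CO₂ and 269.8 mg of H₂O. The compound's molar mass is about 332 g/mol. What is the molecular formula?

mol C = 0.9415 g CO₂ ÷ 44.009 g/mol = 0.021393 mol
mol H = 2 × 0.2698 g H₂O ÷ 18.015 g/mol = 0.029953 mol
mass O = 0.3556 − (0.25696 + 0.030192) = 0.068452 g → mol O = 0.068452 ÷ 15.999 = 0.0042785 mol
Divide by the smallest (0.0042785 mol): C 5.000, H 7.001, O 1.000
Empirical formula: C5H7O
Empirical-formula mass = 83.11 g/mol; 332 ÷ 83.11 ≈ 4, so the molecular formula is C20H28O4.

C20H28O4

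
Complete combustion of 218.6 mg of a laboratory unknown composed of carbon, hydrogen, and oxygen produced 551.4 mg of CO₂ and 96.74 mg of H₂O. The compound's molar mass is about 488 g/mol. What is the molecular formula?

mol C = 0.5514 g CO₂ ÷ 44.009 g/mol = 0.012529 mol
mol H = 2 × 0.09674 g H₂O ÷ 18.015 g/mol = 0.010740 mol
mass O = 0.2186 − (0.15049 + 0.010826) = 0.057285 g → mol O = 0.057285 ÷ 15.999 = 0.0035806 mol
Divide by the smallest (0.0035806 mol): C 3.499, H 3.000, O 1.000
Multiplying each by 2 gives whole numbers: C 7.00, H 6.00, O 2.00
Empirical formula: C7H6O2
Empirical-formula mass = 122.12 g/mol; 488 ÷ 122.12 ≈ 4, so the molecular formula is C28H24O8.

C28H24O8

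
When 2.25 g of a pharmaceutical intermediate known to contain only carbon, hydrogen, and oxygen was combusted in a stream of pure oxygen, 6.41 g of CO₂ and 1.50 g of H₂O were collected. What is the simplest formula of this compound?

C7H8O

mol C = 6.41 g CO₂ ÷ 44.009 g/mol = 0.1457 mol
mol H = 2 × 1.50 g H₂O ÷ 18.015 g/mol = 0.1665 mol
mass O = 2.25 − (1.749 + 0.1679) = 0.3327 g → mol O = 0.3327 ÷ 15.999 = 0.02080 mol
Divide by the smallest (0.02080 mol): C 7.004, H 8.008, O 1.000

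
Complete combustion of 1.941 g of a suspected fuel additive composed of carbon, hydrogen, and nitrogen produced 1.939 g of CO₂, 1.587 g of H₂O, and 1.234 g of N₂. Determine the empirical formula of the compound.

mol C = 1.939 g CO₂ ÷ 44.009 g/mol = 0.044059 mol
mol H = 2 × 1.587 g H₂O ÷ 18.015 g/mol = 0.17619 mol
mol N = 2 × 1.234 g N₂ ÷ 28.014 g/mol = 0.088099 mol
Divide by the smallest (0.044059 mol): C 1.000, H 3.999, N 2.000

CH4N2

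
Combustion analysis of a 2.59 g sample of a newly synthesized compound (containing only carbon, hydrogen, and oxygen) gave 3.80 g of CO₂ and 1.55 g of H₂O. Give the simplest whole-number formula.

mol C = 3.80 g CO₂ ÷ 44.009 g/mol = 0.08635 mol
mol H = 2 × 1.55 g H₂O ÷ 18.015 g/mol = 0.1721 mol
mass O = 2.59 − (1.037 + 0.1735) = 1.379 g → mol O = 1.379 ÷ 15.999 = 0.08622 mol
Divide by the smallest (0.08622 mol): C 1.001, H 1.996, O 1.000

CH2O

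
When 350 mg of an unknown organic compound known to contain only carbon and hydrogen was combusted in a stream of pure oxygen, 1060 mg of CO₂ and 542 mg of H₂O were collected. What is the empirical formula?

mol C = 1.06 g CO₂ ÷ 44.009 g/mol = 0.02409 mol
mol H = 2 × 0.542 g H₂O ÷ 18.015 g/mol = 0.06017 mol
Divide by the smallest (0.02409 mol): C 1.000, H 2.498
Multiplying each by 2 gives whole numbers: C 2.00, H 5.00

C2H5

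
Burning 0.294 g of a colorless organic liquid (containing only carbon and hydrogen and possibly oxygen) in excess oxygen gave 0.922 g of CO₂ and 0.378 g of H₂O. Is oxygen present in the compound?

mol C = 0.922 g CO₂ ÷ 44.009 g/mol = 0.02095 mol
mol H = 2 × 0.378 g H₂O ÷ 18.015 g/mol = 0.04197 mol
C and H together account for 0.2939 g — essentially the entire 0.294 g sample — so the compound contains no oxygen.

no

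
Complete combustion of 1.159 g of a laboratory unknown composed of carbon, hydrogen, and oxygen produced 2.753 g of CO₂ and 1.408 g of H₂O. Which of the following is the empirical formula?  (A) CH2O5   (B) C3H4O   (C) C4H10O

mol C = 2.753 g CO₂ ÷ 44.009 g/mol = 0.062555 mol
mol H = 2 × 1.408 g H₂O ÷ 18.015 g/mol = 0.15631 mol
mass O = 1.159 − (0.75135 + 0.15756) = 0.25008 g → mol O = 0.25008 ÷ 15.999 = 0.015631 mol
Divide by the smallest (0.015631 mol): C 4.002, H 10.000, O 1.000

(C) C4H10O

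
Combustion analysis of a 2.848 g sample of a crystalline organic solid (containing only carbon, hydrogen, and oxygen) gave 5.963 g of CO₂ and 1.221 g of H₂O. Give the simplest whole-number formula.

mol C = 5.963 g CO₂ ÷ 44.009 g/mol = 0.13550 mol
mol H = 2 × 1.221 g H₂O ÷ 18.015 g/mol = 0.13555 mol
mass O = 2.848 − (1.6274 + 0.13664) = 1.0839 g → mol O = 1.0839 ÷ 15.999 = 0.067750 mol
Divide by the smallest (0.067750 mol): C 2.000, H 2.001, O 1.000

C2H2O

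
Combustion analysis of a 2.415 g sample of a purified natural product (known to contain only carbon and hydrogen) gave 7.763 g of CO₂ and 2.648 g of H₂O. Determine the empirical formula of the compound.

mol C = 7.763 g CO₂ ÷ 44.009 g/mol = 0.17640 mol
mol H = 2 × 2.648 g H₂O ÷ 18.015 g/mol = 0.29398 mol
Divide by the smallest (0.17640 mol): C 1.000, H 1.667
Multiplying each by 3 gives whole numbers: C 3.00, H 5.00

C3H5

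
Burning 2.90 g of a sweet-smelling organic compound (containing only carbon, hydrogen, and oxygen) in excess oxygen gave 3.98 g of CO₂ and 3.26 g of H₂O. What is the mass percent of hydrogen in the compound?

mol C = 3.98 g CO₂ ÷ 44.009 g/mol = 0.09044 mol
mol H = 2 × 3.26 g H₂O ÷ 18.015 g/mol = 0.3619 mol
mass O = 2.90 − (1.086 + 0.3648) = 1.449 g → mol O = 1.449 ÷ 15.999 = 0.09057 mol
mass % H = 0.3648 g ÷ 2.90 g × 100%

12.6%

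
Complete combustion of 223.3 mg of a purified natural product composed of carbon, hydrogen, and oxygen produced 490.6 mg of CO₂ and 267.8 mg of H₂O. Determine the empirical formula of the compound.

C3H8O

mol C = 0.4906 g CO₂ ÷ 44.009 g/mol = 0.011148 mol
mol H = 2 × 0.2678 g H₂O ÷ 18.015 g/mol = 0.029731 mol
mass O = 0.2233 − (0.13390 + 0.029969) = 0.059436 g → mol O = 0.059436 ÷ 15.999 = 0.0037150 mol
Divide by the smallest (0.0037150 mol): C 3.001, H 8.003, O 1.000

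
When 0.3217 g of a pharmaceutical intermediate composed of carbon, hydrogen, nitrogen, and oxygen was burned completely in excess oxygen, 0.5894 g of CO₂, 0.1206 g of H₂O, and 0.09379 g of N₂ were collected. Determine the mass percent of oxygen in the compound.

mol C = 0.5894 g CO₂ ÷ 44.009 g/mol = 0.013393 mol
mol H = 2 × 0.1206 g H₂O ÷ 18.015 g/mol = 0.013389 mol
mol N = 2 × 0.09379 g N₂ ÷ 28.014 g/mol = 0.0066959 mol
mass O = 0.3217 − (0.16086 + 0.013496 + 0.093790) = 0.053554 g → mol O = 0.053554 ÷ 15.999 = 0.0033473 mol
mass % O = 0.053554 g ÷ 0.3217 g × 100%

16.65%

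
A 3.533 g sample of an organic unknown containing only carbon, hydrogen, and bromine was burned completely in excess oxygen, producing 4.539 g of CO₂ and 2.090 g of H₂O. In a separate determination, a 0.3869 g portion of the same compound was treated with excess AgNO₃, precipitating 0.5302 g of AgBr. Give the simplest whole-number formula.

mol C = 4.539 g CO₂ ÷ 44.009 g/mol = 0.10314 mol
mol H = 2 × 2.090 g H₂O ÷ 18.015 g/mol = 0.23203 mol
From the AgBr data: mol Br per gram of compound = (0.5302 ÷ 187.772) ÷ 0.3869 = 0.0072981 mol/g, so in the 3.533 g combustion sample mol Br = 0.025784 mol
Divide by the smallest (0.025784 mol): C 4.000, H 8.999, Br 1.000

C4H9Br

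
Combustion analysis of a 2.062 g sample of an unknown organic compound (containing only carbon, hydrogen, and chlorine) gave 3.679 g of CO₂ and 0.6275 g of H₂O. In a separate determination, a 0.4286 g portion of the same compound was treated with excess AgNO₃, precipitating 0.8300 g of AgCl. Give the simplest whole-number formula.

C6H5Cl2

mol C = 3.679 g CO₂ ÷ 44.009 g/mol = 0.083597 mol
mol H = 2 × 0.6275 g H₂O ÷ 18.015 g/mol = 0.069664 mol
From the AgCl data: mol Cl per gram of compound = (0.8300 ÷ 143.318) ÷ 0.4286 = 0.013512 mol/g, so in the 2.062 g combustion sample mol Cl = 0.027862 mol
Divide by the smallest (0.027862 mol): C 3.000, H 2.500, Cl 1.000
Multiplying each by 2 gives whole numbers: C 6.00, H 5.00, Cl 2.00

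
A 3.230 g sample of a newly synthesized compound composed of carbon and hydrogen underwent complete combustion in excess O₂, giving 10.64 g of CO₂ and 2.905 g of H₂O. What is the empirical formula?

C3H4

mol C = 10.64 g CO₂ ÷ 44.009 g/mol = 0.24177 mol
mol H = 2 × 2.905 g H₂O ÷ 18.015 g/mol = 0.32251 mol
Divide by the smallest (0.24177 mol): C 1.000, H 1.334
Multiplying each by 3 gives whole numbers: C 3.00, H 4.00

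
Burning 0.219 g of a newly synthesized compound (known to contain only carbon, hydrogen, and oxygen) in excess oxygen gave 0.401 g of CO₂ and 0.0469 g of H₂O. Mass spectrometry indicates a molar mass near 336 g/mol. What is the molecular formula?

C14H8O10

mol C = 0.401 g CO₂ ÷ 44.009 g/mol = 0.009112 mol
mol H = 2 × 0.0469 g H₂O ÷ 18.015 g/mol = 0.005207 mol
mass O = 0.219 − (0.1094 + 0.005248) = 0.1043 g → mol O = 0.1043 ÷ 15.999 = 0.006520 mol
Divide by the smallest (0.005207 mol): C 1.750, H 1.000, O 1.252
Multiplying each by 4 gives whole numbers: C 7.00, H 4.00, O 5.01
Empirical formula: C7H4O5
Empirical-formula mass = 168.10 g/mol; 336 ÷ 168.10 ≈ 2, so the molecular formula is C14H8O10.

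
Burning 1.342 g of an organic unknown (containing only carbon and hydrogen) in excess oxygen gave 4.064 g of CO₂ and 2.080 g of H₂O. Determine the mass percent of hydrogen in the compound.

mol C = 4.064 g CO₂ ÷ 44.009 g/mol = 0.092345 mol
mol H = 2 × 2.080 g H₂O ÷ 18.015 g/mol = 0.23092 mol
mass % H = 0.23277 g ÷ 1.342 g × 100%

17.34%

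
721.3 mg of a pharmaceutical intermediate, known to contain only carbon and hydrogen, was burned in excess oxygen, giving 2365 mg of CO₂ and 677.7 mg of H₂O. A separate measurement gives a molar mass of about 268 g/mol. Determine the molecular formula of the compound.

C20H28

mol C = 2.365 g CO₂ ÷ 44.009 g/mol = 0.053739 mol
mol H = 2 × 0.6777 g H₂O ÷ 18.015 g/mol = 0.075237 mol
Divide by the smallest (0.053739 mol): C 1.000, H 1.400
Multiplying each by 5 gives whole numbers: C 5.00, H 7.00
Empirical formula: C5H7
Empirical-formula mass = 67.11 g/mol; 268 ÷ 67.11 ≈ 4, so the molecular formula is C20H28.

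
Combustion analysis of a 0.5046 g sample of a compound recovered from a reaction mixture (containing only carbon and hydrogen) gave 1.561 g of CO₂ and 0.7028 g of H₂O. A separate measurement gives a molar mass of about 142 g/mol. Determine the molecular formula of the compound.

C10H22

mol C = 1.561 g CO₂ ÷ 44.009 g/mol = 0.035470 mol
mol H = 2 × 0.7028 g H₂O ÷ 18.015 g/mol = 0.078024 mol
Divide by the smallest (0.035470 mol): C 1.000, H 2.200
Multiplying each by 5 gives whole numbers: C 5.00, H 11.00
Empirical formula: C5H11
Empirical-formula mass = 71.14 g/mol; 142 ÷ 71.14 ≈ 2, so the molecular formula is C10H22.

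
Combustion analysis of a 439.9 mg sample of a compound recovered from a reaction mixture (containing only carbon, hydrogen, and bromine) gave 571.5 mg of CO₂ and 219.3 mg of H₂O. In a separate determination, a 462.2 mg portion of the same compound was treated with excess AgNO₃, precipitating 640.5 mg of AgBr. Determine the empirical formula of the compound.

C8H15Br2

mol C = 0.5715 g CO₂ ÷ 44.009 g/mol = 0.012986 mol
mol H = 2 × 0.2193 g H₂O ÷ 18.015 g/mol = 0.024346 mol
From the AgBr data: mol Br per gram of compound = (0.6405 ÷ 187.772) ÷ 0.4622 = 0.0073800 mol/g, so in the 0.4399 g combustion sample mol Br = 0.0032465 mol
Divide by the smallest (0.0032465 mol): C 4.000, H 7.499, Br 1.000
Multiplying each by 2 gives whole numbers: C 8.00, H 15.00, Br 2.00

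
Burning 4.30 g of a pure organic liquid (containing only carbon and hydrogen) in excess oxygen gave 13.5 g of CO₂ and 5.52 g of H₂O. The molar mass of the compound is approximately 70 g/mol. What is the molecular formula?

C5H10

mol C = 13.5 g CO₂ ÷ 44.009 g/mol = 0.3068 mol
mol H = 2 × 5.52 g H₂O ÷ 18.015 g/mol = 0.6128 mol
Divide by the smallest (0.3068 mol): C 1.000, H 1.998
Empirical formula: CH2
Empirical-formula mass = 14.03 g/mol; 70 ÷ 14.03 ≈ 5, so the molecular formula is C5H10.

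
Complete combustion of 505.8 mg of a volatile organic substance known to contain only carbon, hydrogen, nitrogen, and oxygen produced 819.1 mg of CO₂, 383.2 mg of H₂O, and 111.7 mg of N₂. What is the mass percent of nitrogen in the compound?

mol C = 0.8191 g CO₂ ÷ 44.009 g/mol = 0.018612 mol
mol H = 2 × 0.3832 g H₂O ÷ 18.015 g/mol = 0.042542 mol
mol N = 2 × 0.1117 g N₂ ÷ 28.014 g/mol = 0.0079746 mol
mass O = 0.5058 − (0.22355 + 0.042883 + 0.11170) = 0.12767 g → mol O = 0.12767 ÷ 15.999 = 0.0079797 mol
mass % N = 0.11170 g ÷ 0.5058 g × 100%

22.08%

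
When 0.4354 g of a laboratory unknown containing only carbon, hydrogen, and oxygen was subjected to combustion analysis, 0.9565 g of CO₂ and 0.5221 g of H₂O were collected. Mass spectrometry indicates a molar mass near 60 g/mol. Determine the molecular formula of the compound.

C3H8O

mol C = 0.9565 g CO₂ ÷ 44.009 g/mol = 0.021734 mol
mol H = 2 × 0.5221 g H₂O ÷ 18.015 g/mol = 0.057963 mol
mass O = 0.4354 − (0.26105 + 0.058427) = 0.11592 g → mol O = 0.11592 ÷ 15.999 = 0.0072457 mol
Divide by the smallest (0.0072457 mol): C 3.000, H 8.000, O 1.000
Empirical formula: C3H8O
Empirical-formula mass = 60.10 g/mol; 60 ÷ 60.10 ≈ 1, so the molecular formula is C3H8O.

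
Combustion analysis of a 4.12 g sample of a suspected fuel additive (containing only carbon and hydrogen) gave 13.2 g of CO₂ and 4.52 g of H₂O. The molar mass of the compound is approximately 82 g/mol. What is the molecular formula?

C6H10

mol C = 13.2 g CO₂ ÷ 44.009 g/mol = 0.2999 mol
mol H = 2 × 4.52 g H₂O ÷ 18.015 g/mol = 0.5018 mol
Divide by the smallest (0.2999 mol): C 1.000, H 1.673
Multiplying each by 3 gives whole numbers: C 3.00, H 5.02
Empirical formula: C3H5
Empirical-formula mass = 41.07 g/mol; 82 ÷ 41.07 ≈ 2, so the molecular formula is C6H10.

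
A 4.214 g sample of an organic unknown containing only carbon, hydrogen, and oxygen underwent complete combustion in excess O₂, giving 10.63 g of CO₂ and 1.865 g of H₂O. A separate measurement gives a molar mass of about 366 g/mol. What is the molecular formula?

mol C = 10.63 g CO₂ ÷ 44.009 g/mol = 0.24154 mol
mol H = 2 × 1.865 g H₂O ÷ 18.015 g/mol = 0.20705 mol
mass O = 4.214 − (2.9012 + 0.20871) = 1.1041 g → mol O = 1.1041 ÷ 15.999 = 0.069013 mol
Divide by the smallest (0.069013 mol): C 3.500, H 3.000, O 1.000
Multiplying each by 2 gives whole numbers: C 7.00, H 6.00, O 2.00
Empirical formula: C7H6O2
Empirical-formula mass = 122.12 g/mol; 366 ÷ 122.12 ≈ 3, so the molecular formula is C21H18O6.

C21H18O6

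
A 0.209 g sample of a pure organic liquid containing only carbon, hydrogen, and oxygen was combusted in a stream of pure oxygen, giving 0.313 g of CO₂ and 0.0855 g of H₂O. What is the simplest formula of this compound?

mol C = 0.313 g CO₂ ÷ 44.009 g/mol = 0.007112 mol
mol H = 2 × 0.0855 g H₂O ÷ 18.015 g/mol = 0.009492 mol
mass O = 0.209 − (0.08542 + 0.009568) = 0.1140 g → mol O = 0.1140 ÷ 15.999 = 0.007126 mol
Divide by the smallest (0.007112 mol): C 1.000, H 1.335, O 1.002
Multiplying each by 3 gives whole numbers: C 3.00, H 4.00, O 3.01

C3H4O3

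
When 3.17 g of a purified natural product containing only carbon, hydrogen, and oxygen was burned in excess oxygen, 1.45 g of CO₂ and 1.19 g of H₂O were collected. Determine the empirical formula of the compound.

CH4O5

mol C = 1.45 g CO₂ ÷ 44.009 g/mol = 0.03295 mol
mol H = 2 × 1.19 g H₂O ÷ 18.015 g/mol = 0.1321 mol
mass O = 3.17 − (0.3957 + 0.1332) = 2.641 g → mol O = 2.641 ÷ 15.999 = 0.1651 mol
Divide by the smallest (0.03295 mol): C 1.000, H 4.010, O 5.010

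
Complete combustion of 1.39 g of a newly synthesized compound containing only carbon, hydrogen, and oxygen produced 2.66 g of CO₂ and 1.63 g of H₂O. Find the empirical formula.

mol C = 2.66 g CO₂ ÷ 44.009 g/mol = 0.06044 mol
mol H = 2 × 1.63 g H₂O ÷ 18.015 g/mol = 0.1810 mol
mass O = 1.39 − (0.7260 + 0.1824) = 0.4816 g → mol O = 0.4816 ÷ 15.999 = 0.03010 mol
Divide by the smallest (0.03010 mol): C 2.008, H 6.011, O 1.000

C2H6O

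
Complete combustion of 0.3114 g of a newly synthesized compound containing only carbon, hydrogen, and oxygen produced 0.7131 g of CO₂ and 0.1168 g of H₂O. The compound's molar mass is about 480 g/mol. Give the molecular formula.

mol C = 0.7131 g CO₂ ÷ 44.009 g/mol = 0.016204 mol
mol H = 2 × 0.1168 g H₂O ÷ 18.015 g/mol = 0.012967 mol
mass O = 0.3114 − (0.19462 + 0.013071) = 0.10371 g → mol O = 0.10371 ÷ 15.999 = 0.0064822 mol
Divide by the smallest (0.0064822 mol): C 2.500, H 2.000, O 1.000
Multiplying each by 2 gives whole numbers: C 5.00, H 4.00, O 2.00
Empirical formula: C5H4O2
Empirical-formula mass = 96.08 g/mol; 480 ÷ 96.08 ≈ 5, so the molecular formula is C25H20O10.

C25H20O10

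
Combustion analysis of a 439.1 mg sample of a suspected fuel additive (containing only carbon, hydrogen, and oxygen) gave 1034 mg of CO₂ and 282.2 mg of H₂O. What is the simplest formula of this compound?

C3H4O

mol C = 1.034 g CO₂ ÷ 44.009 g/mol = 0.023495 mol
mol H = 2 × 0.2822 g H₂O ÷ 18.015 g/mol = 0.031329 mol
mass O = 0.4391 − (0.28220 + 0.031580) = 0.12532 g → mol O = 0.12532 ÷ 15.999 = 0.0078329 mol
Divide by the smallest (0.0078329 mol): C 3.000, H 4.000, O 1.000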